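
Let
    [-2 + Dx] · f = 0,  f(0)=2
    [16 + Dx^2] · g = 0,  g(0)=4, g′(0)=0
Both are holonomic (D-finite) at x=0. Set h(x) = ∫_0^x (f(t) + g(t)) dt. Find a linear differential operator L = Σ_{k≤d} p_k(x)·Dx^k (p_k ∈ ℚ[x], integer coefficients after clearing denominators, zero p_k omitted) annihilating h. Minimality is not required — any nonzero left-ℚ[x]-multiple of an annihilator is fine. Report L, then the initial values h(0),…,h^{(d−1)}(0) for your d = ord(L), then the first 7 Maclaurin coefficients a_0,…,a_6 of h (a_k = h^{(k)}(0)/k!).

L = -32·Dx + 16·Dx^2 - 2·Dx^3 + Dx^4  (order 4).
h: a_k = 0, 6, 2, -28/3, 2/3, 44/5, 4/45, …
ICs: h(0) = 0, h′(0) = 6, h′′(0) = 4, h′′′(0) = -56.

f: a_k = 2, 4, 4, 8/3, 4/3, 8/15, 8/45, …
g: a_k = 4, 0, -32, 0, 128/3, 0, -1024/45, …
L₀ := lclm(L_f,L_g); ord L₀ ≤ 1+2.
Integrate: L := L₀·Dx.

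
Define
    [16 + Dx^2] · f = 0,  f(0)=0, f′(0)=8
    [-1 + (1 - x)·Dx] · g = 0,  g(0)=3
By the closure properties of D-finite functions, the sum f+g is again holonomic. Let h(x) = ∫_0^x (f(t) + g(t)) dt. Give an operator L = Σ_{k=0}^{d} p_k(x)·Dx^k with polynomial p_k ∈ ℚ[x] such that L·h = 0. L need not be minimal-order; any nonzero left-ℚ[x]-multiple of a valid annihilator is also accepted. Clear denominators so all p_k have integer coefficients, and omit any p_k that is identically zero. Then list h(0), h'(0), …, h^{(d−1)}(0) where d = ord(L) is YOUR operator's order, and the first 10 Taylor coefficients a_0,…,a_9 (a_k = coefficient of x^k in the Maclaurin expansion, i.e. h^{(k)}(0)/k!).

f: a_k = 0, 8, 0, -64/3, 0, 256/15, 0, -2048/315, 0, 4096/2835, …
g: a_k = 3, 3, 3, 3, 3, 3, 3, 3, 3, 3, …
Sum ⇒ L₀ = lclm(L_f,L_g) in ℚ(x)⟨Dx⟩.
h=∫₀ˣh₀: take L = L₀·Dx.
L = (-176 + 256·x - 128·x^2)·Dx + (144 - 400·x + 384·x^2 - 128·x^3)·Dx^2 + (-11 + 16·x - 8·x^2)·Dx^3 + (9 - 25·x + 24·x^2 - 8·x^3)·Dx^4  (order 4).
h: a_k = 0, 3, 11/2, 1, -55/12, 3/5, 301/90, 3/7, -1103/2520, 1/3, …
ICs: h(0) = 0, h′(0) = 3, h′′(0) = 11, h′′′(0) = 6.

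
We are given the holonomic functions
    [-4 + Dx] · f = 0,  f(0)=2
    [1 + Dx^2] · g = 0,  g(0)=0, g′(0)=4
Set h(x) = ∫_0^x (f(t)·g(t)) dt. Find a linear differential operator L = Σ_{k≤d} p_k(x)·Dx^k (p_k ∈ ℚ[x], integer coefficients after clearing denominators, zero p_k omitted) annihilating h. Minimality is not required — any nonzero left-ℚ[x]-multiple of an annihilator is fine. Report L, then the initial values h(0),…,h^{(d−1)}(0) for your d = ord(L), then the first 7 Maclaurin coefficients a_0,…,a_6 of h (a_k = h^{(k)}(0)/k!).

f: a_k = 2, 8, 16, 64/3, 64/3, 256/15, 512/45, …
g: a_k = 0, 4, 0, -2/3, 0, 1/30, 0, …
h₀=f·g: eliminate ⇒ L₀, order ≤ 1·2.
h=∫h₀ ⇒ L = L₀·Dx.
L = 17·Dx - 8·Dx^2 + Dx^3  (order 3).
h: a_k = 0, 0, 4, 32/3, 47/3, 16, 1121/90, …
ICs: h(0) = 0, h′(0) = 0, h′′(0) = 8.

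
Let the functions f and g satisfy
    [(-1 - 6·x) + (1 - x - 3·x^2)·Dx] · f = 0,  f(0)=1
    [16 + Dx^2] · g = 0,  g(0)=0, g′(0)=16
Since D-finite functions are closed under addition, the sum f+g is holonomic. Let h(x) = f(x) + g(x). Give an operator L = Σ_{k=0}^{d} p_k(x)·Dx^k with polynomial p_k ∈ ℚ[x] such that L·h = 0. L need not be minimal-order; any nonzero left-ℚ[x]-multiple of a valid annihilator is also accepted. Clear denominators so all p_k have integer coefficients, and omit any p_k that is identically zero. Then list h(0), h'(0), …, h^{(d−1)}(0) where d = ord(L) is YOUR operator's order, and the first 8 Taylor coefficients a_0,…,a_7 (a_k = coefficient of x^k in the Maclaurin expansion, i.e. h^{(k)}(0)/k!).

f: a_k = 1, 1, 4, 7, 19, 40, 97, 217, …
g: a_k = 0, 16, 0, -128/3, 0, 512/15, 0, -4096/315, …
h₀=f+g: left-lcm gives L₀, ord ≤ 3.
L = (464 + 2816·x + 416·x^2 + 2112·x^3 + 5760·x^4 + 6912·x^5) + (-192 + 304·x + 672·x^2 - 1312·x^3 - 1008·x^4 + 3456·x^5 + 3456·x^6)·Dx + (29 + 176·x + 26·x^2 + 132·x^3 + 360·x^4 + 432·x^5)·Dx^2 + (-12 + 19·x + 42·x^2 - 82·x^3 - 63·x^4 + 216·x^5 + 216·x^6)·Dx^3  (order 3).
h: a_k = 1, 17, 4, -107/3, 19, 1112/15, 97, 64259/315, …
ICs: h(0) = 1, h′(0) = 17, h′′(0) = 8.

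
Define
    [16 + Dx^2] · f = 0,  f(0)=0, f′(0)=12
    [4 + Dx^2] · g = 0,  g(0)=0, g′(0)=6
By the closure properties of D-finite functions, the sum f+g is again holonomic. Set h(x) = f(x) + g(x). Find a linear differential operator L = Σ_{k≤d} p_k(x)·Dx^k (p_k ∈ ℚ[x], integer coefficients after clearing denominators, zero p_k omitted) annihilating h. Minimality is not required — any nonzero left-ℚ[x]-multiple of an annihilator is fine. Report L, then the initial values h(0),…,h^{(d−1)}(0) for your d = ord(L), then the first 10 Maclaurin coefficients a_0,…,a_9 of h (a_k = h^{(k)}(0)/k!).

L = 64 + 20·Dx^2 + Dx^4  (order 4).
h: a_k = 0, 18, 0, -36, 0, 132/5, 0, -344/35, 0, 76/35, …
ICs: h(0) = 0, h′(0) = 18, h′′(0) = 0, h′′′(0) = -216.

f: a_k = 0, 12, 0, -32, 0, 128/5, 0, -1024/105, 0, 2048/945, …
g: a_k = 0, 6, 0, -4, 0, 4/5, 0, -8/105, 0, 4/945, …
f+g: L₀ = lclm(L_f,L_g), ord ≤ 2+2.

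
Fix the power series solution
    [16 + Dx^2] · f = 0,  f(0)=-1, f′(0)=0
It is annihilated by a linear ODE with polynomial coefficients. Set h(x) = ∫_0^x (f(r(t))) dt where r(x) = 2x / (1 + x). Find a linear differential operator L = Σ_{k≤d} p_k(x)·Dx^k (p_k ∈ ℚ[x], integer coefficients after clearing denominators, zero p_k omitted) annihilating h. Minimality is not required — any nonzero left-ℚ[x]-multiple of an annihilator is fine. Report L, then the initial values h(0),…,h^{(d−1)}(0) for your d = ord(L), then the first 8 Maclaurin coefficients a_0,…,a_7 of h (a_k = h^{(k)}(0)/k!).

L = 64·Dx + (2 + 6·x + 6·x^2 + 2·x^3)·Dx^2 + (1 + 4·x + 6·x^2 + 4·x^3 + x^4)·Dx^3  (order 3).
h: a_k = 0, -1, 0, 32/3, -16, -224/15, 832/9, -53216/315, …
ICs: h(0) = 0, h′(0) = -1, h′′(0) = 0.

f: a_k = -1, 0, 8, 0, -32/3, 0, 256/45, 0, …
Change of var in L_f (x↦r) gives L₀.
h=∫₀ˣh₀: take L = L₀·Dx.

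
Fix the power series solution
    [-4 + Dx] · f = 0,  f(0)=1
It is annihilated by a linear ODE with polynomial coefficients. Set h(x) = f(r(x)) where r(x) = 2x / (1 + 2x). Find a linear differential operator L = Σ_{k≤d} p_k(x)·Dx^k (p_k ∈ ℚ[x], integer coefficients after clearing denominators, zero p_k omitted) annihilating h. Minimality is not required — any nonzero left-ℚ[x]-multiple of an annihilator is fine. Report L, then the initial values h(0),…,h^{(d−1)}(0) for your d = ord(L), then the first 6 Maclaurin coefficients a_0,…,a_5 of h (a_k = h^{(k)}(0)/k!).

L = -8 + (1 + 4·x + 4·x^2)·Dx  (order 1).
h: a_k = 1, 8, 16, -32/3, -64/3, 896/15, …
ICs: h(0) = 1.

f: a_k = 1, 4, 8, 32/3, 32/3, 128/15, …
Change of var in L_f (x↦r) gives L₀.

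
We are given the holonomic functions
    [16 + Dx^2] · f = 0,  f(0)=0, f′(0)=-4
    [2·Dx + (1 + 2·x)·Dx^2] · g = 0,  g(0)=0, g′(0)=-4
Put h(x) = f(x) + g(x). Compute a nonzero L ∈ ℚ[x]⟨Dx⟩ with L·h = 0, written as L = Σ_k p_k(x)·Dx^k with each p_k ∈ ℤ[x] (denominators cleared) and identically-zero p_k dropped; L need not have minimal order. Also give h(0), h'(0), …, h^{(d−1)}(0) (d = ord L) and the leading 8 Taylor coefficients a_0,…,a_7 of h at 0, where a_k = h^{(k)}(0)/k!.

L = (160 + 256·x + 256·x^2)·Dx + (48 + 224·x + 384·x^2 + 256·x^3)·Dx^2 + (10 + 16·x + 16·x^2)·Dx^3 + (3 + 14·x + 24·x^2 + 16·x^3)·Dx^4  (order 4).
h: a_k = 0, -8, 4, 16/3, 8, -64/3, 64/3, -10496/315, …
ICs: h(0) = 0, h′(0) = -8, h′′(0) = 8, h′′′(0) = 32.

f: a_k = 0, -4, 0, 32/3, 0, -128/15, 0, 1024/315, …
g: a_k = 0, -4, 4, -16/3, 8, -64/5, 64/3, -256/7, …
h₀=f+g: left-lcm gives L₀, ord ≤ 4.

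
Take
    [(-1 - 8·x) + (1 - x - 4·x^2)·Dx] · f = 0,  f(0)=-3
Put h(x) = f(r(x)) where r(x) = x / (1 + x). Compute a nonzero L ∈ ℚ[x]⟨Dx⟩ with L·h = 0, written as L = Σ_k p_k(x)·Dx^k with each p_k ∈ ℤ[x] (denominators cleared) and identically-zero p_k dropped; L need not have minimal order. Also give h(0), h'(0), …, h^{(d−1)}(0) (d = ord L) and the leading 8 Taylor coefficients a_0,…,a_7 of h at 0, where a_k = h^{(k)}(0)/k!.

L = (1 + 9·x) + (-1 - 2·x + 3·x^2 + 4·x^3)·Dx  (order 1).
h: a_k = -3, -3, -12, 0, -48, 48, -240, 432, …
ICs: h(0) = -3.

f: a_k = -3, -3, -15, -27, -87, -195, -543, -1323, …
Change of var in L_f (x↦r) gives L₀.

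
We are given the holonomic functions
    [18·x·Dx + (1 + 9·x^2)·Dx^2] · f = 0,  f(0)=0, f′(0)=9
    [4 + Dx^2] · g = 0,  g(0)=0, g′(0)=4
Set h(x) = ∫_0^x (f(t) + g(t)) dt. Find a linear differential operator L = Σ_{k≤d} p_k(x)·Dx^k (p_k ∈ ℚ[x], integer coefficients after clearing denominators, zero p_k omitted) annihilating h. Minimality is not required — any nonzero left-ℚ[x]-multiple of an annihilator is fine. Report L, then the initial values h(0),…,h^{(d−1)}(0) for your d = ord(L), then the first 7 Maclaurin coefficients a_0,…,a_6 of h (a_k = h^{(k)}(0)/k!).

f: a_k = 0, 9, 0, -27, 0, 729/5, 0, …
g: a_k = 0, 4, 0, -8/3, 0, 8/15, 0, …
Weyl lclm of L_f,L_g ⇒ L₀ (ord ≤ 4).
∫: right-multiply L₀ by Dx.
L = (-3744·x + 37584·x^3 + 11664·x^5)·Dx^2 + (-28 + 864·x^2 + 10692·x^4 + 5832·x^6)·Dx^3 + (-936·x + 9396·x^3 + 2916·x^5)·Dx^4 + (-7 + 216·x^2 + 2673·x^4 + 1458·x^6)·Dx^5  (order 5).
h: a_k = 0, 0, 13/2, 0, -89/12, 0, 439/18, …
ICs: h(0) = 0, h′(0) = 0, h′′(0) = 13, h′′′(0) = 0, h′′′′(0) = -178.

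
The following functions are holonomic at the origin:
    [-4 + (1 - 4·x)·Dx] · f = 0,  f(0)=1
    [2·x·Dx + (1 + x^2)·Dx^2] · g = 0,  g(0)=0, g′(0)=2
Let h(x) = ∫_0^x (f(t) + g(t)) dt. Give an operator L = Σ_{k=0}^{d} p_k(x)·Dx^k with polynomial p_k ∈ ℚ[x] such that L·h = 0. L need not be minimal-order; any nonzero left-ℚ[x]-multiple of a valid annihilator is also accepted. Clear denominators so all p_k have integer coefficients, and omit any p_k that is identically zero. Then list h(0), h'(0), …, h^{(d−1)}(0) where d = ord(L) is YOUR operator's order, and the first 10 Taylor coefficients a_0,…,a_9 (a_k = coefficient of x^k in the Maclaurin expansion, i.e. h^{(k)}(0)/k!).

f: a_k = 1, 4, 16, 64, 256, 1024, 4096, 16384, 65536, 262144, …
g: a_k = 0, 2, 0, -2/3, 0, 2/5, 0, -2/7, 0, 2/9, …
Weyl lclm of L_f,L_g ⇒ L₀ (ord ≤ 3).
h=∫₀ˣh₀: take L = L₀·Dx.
L = (-8 + 128·x + 24·x^2)·Dx^2 + (49 - 8·x + 109·x^2 + 24·x^3)·Dx^3 + (-4 + 15·x + 15·x^3 + 4·x^4)·Dx^4  (order 4).
h: a_k = 0, 1, 3, 16/3, 95/6, 256/5, 2561/15, 4096/7, 57343/28, 65536/9, …
ICs: h(0) = 0, h′(0) = 1, h′′(0) = 6, h′′′(0) = 32.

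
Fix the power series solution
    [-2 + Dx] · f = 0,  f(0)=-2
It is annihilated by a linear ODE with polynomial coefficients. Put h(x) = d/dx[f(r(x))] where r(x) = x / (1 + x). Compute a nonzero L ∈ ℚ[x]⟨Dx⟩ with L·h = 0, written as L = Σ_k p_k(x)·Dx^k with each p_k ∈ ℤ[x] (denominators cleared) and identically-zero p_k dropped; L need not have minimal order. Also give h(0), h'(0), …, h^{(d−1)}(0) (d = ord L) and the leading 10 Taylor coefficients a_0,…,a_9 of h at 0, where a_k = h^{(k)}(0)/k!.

f: a_k = -2, -4, -4, -8/3, -4/3, -8/15, -8/45, -16/315, -4/315, -8/2835, …
Change of var in L_f (x↦r) gives L₀.
h=h₀': d/dx-closure on L₀ ⇒ L.
L = -2·x + (-1 - 2·x - x^2)·Dx  (order 1).
h: a_k = -4, 0, 4, -16/3, 4, -16/15, -20/9, 512/105, -284/45, 17984/2835, …
ICs: h(0) = -4.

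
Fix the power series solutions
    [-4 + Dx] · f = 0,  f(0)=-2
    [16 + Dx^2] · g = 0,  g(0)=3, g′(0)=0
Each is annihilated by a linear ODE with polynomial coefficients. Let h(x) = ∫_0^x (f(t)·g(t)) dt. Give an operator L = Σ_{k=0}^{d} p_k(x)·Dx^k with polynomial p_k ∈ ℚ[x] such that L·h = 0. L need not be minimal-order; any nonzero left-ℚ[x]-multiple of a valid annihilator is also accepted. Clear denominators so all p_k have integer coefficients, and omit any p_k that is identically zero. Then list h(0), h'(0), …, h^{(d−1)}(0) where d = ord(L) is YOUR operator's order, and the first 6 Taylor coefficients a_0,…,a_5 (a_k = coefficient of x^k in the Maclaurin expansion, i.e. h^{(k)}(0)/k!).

f: a_k = -2, -8, -16, -64/3, -64/3, -256/15, …
g: a_k = 3, 0, -24, 0, 32, 0, …
L₀ := L_f ⊗_s L_g (sym. prod.), ord ≤ 2.
Integrate: L := L₀·Dx.
L = 32·Dx - 8·Dx^2 + Dx^3  (order 3).
h: a_k = 0, -6, -12, 0, 32, 256/5, …
ICs: h(0) = 0, h′(0) = -6, h′′(0) = -24.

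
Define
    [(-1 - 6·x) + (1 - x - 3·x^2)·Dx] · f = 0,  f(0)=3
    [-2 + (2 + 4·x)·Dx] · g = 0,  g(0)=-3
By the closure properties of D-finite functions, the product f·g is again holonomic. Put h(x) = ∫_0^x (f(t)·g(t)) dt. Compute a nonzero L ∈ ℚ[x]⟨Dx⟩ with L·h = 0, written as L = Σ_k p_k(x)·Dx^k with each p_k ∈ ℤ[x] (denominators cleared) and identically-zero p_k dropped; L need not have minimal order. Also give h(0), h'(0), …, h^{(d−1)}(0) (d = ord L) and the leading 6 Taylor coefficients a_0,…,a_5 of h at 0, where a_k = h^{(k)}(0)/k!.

f: a_k = 3, 3, 12, 21, 57, 120, …
g: a_k = -3, -3, 3/2, -3/2, 15/8, -21/8, …
Sym-product of L_f,L_g gives L₀ (≤ ord 1).
∫: right-multiply L₀ by Dx.
L = (2 + 7·x + 9·x^2)·Dx + (-1 - x + 5·x^2 + 6·x^3)·Dx^2  (order 2).
h: a_k = 0, -9, -9, -27/2, -99/4, -1719/40, …
ICs: h(0) = 0, h′(0) = -9.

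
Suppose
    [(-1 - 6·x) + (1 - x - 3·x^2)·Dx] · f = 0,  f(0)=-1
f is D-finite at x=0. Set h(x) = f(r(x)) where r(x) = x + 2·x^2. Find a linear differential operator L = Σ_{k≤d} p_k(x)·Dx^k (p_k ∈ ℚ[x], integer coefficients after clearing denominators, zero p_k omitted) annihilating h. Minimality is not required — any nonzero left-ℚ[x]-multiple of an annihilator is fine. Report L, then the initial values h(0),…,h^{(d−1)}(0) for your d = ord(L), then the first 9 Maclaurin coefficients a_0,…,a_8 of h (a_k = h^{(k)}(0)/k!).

f: a_k = -1, -1, -4, -7, -19, -40, -97, -217, -508, …
f∘r: x↦r, Dx↦Dx/r' in L_f ⇒ L₀.
L = (1 + 10·x + 36·x^2 + 48·x^3) + (-1 + x + 5·x^2 + 12·x^3 + 12·x^4)·Dx  (order 1).
h: a_k = -1, -1, -6, -23, -77, -276, -1009, -3589, -12870, …
ICs: h(0) = -1.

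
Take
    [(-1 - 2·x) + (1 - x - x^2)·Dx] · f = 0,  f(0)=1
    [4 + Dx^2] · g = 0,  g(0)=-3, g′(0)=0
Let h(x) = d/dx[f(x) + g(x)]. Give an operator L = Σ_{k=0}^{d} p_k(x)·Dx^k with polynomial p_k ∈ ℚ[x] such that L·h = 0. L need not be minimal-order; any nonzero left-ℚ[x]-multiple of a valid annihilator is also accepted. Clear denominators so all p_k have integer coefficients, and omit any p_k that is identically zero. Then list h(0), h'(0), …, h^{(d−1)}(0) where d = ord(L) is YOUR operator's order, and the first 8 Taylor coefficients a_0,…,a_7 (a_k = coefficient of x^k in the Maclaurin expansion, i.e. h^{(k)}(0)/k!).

L = (272 + 704·x + 880·x^2 + 400·x^3 + 320·x^4 + 144·x^5 + 48·x^6) + (-44 - 52·x + 108·x^2 + 80·x^3 + 40·x^4 + 72·x^5 + 56·x^6 + 16·x^7)·Dx + (68 + 176·x + 220·x^2 + 100·x^3 + 80·x^4 + 36·x^5 + 12·x^6)·Dx^2 + (-11 - 13·x + 27·x^2 + 20·x^3 + 10·x^4 + 18·x^5 + 14·x^6 + 4·x^7)·Dx^3  (order 3).
h: a_k = 1, 16, 9, 12, 40, 398/5, 147, 28544/105, …
ICs: h(0) = 1, h′(0) = 16, h′′(0) = 18.

f: a_k = 1, 1, 2, 3, 5, 8, 13, 21, …
g: a_k = -3, 0, 6, 0, -2, 0, 4/15, 0, …
h₀=f+g: left-lcm gives L₀, ord ≤ 3.
Differentiate: ansatz ord ≤ ord L₀ ⇒ L.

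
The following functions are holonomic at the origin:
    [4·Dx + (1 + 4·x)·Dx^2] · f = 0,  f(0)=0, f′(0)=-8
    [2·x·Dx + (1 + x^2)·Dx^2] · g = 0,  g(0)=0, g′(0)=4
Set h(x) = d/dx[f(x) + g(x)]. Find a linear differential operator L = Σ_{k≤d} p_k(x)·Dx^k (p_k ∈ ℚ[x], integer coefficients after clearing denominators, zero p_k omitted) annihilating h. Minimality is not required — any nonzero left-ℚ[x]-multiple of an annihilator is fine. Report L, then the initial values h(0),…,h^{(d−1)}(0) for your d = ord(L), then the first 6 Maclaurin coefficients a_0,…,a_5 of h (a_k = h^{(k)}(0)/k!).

f: a_k = 0, -8, 16, -128/3, 128, -2048/5, …
g: a_k = 0, 4, 0, -4/3, 0, 4/5, …
Weyl lclm of L_f,L_g ⇒ L₀ (ord ≤ 4).
h₀' ⇒ L via d/dx closure of L₀.
L = (-4 - 48·x + 12·x^2 + 16·x^3) + (-17 - 8·x - 45·x^2 + 24·x^3 + 32·x^4)·Dx + (-2 - 7·x + 4·x^2 + x^3 + 6·x^4 + 8·x^5)·Dx^2  (order 2).
h: a_k = -4, 32, -132, 512, -2044, 8192, …
ICs: h(0) = -4, h′(0) = 32.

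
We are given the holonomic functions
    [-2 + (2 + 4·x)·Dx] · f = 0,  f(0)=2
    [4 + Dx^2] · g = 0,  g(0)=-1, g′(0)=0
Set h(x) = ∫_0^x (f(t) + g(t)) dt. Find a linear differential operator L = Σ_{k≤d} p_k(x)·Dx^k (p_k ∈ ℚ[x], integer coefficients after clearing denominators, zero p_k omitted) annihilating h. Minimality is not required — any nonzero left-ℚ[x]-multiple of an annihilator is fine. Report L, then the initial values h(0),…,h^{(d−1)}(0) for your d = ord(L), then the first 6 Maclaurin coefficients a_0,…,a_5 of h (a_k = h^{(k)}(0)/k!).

f: a_k = 2, 2, -1, 1, -5/4, 7/4, …
g: a_k = -1, 0, 2, 0, -2/3, 0, …
Weyl lclm of L_f,L_g ⇒ L₀ (ord ≤ 3).
h=∫₀ˣh₀: take L = L₀·Dx.
L = (-28 - 64·x - 64·x^2)·Dx + (12 + 88·x + 192·x^2 + 128·x^3)·Dx^2 + (-7 - 16·x - 16·x^2)·Dx^3 + (3 + 22·x + 48·x^2 + 32·x^3)·Dx^4  (order 4).
h: a_k = 0, 1, 1, 1/3, 1/4, -23/60, …
ICs: h(0) = 0, h′(0) = 1, h′′(0) = 2, h′′′(0) = 2.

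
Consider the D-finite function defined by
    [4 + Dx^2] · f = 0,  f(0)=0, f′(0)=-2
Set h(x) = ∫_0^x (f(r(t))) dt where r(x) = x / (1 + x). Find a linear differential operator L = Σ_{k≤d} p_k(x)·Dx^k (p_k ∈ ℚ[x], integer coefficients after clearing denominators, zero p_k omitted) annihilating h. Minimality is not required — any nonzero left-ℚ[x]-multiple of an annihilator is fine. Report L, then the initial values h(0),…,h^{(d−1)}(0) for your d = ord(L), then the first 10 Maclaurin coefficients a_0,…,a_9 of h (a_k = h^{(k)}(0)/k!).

f: a_k = 0, -2, 0, 4/3, 0, -4/15, 0, 8/315, 0, -4/2835, …
Change of var in L_f (x↦r) gives L₀.
h=∫h₀ ⇒ L = L₀·Dx.
L = 4·Dx + (2 + 6·x + 6·x^2 + 2·x^3)·Dx^2 + (1 + 4·x + 6·x^2 + 4·x^3 + x^4)·Dx^3  (order 3).
h: a_k = 0, 0, -1, 2/3, -1/6, -2/5, 43/45, -10/7, 2209/1260, -758/405, …
ICs: h(0) = 0, h′(0) = 0, h′′(0) = -2.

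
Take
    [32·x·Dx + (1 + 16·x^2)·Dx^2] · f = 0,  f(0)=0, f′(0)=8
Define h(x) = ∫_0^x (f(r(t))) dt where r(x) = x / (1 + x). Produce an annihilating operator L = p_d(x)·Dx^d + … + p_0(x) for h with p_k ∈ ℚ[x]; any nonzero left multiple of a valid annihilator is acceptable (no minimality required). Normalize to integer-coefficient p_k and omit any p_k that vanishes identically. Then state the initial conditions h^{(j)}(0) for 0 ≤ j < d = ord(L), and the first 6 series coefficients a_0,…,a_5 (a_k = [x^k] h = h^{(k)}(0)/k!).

L = (2 + 34·x)·Dx^2 + (1 + 2·x + 17·x^2)·Dx^3  (order 3).
h: a_k = 0, 0, 4, -8/3, -26/3, 24, …
ICs: h(0) = 0, h′(0) = 0, h′′(0) = 8.

f: a_k = 0, 8, 0, -128/3, 0, 2048/5, …
Substitute x→r, Dx→(1/r')Dx; clear ⇒ L₀.
h=∫₀ˣh₀: take L = L₀·Dx.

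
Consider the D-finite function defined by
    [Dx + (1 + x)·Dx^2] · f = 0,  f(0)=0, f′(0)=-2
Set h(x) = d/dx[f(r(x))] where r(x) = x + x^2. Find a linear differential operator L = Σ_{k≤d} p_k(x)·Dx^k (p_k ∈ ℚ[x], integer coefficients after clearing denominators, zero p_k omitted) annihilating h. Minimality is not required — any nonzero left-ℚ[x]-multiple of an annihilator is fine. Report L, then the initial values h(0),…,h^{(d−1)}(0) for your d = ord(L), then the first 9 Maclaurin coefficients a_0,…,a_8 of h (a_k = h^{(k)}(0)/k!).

L = (-1 + 2·x + 2·x^2) + (1 + 3·x + 3·x^2 + 2·x^3)·Dx  (order 1).
h: a_k = -2, -2, 4, -2, -2, 4, -2, -2, 4, …
ICs: h(0) = -2.

f: a_k = 0, -2, 1, -2/3, 1/2, -2/5, 1/3, -2/7, 1/4, …
Change of var in L_f (x↦r) gives L₀.
Derive L from L₀ (diff closure).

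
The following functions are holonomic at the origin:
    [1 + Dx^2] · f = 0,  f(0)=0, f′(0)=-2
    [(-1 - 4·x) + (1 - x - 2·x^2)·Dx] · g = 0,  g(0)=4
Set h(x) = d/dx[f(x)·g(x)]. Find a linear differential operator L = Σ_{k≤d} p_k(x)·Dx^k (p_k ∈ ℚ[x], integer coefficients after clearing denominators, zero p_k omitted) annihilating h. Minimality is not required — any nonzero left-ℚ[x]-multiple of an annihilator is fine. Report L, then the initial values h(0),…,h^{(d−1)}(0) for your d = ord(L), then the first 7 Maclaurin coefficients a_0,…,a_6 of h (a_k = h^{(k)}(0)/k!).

f: a_k = 0, -2, 0, 1/3, 0, -1/60, 0, …
g: a_k = 4, 4, 12, 20, 44, 84, 172, …
L₀ := L_f ⊗_s L_g (sym. prod.), ord ≤ 2.
Differentiate: ansatz ord ≤ ord L₀ ⇒ L.
L = (31 - 2·x - 3·x^2 + 4·x^3 + 4·x^4) + (10 + 42·x + 12·x^2 + 16·x^3)·Dx + (-3 + 2·x + 5·x^2 + 4·x^3 + 4·x^4)·Dx^2  (order 2).
h: a_k = -8, -16, -68, -464/3, -1261/3, -4842/5, -41521/18, …
ICs: h(0) = -8, h′(0) = -16.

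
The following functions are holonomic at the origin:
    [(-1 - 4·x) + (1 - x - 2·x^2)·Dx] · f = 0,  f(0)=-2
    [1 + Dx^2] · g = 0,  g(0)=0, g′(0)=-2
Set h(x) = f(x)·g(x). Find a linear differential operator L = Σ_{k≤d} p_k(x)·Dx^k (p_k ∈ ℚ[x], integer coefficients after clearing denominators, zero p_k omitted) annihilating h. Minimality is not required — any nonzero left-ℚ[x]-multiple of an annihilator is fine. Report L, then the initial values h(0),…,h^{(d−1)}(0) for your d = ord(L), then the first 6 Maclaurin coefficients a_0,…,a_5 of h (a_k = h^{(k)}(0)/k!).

L = (3 + x + 2·x^2) + (2 + 8·x)·Dx + (-1 + x + 2·x^2)·Dx^2  (order 2).
h: a_k = 0, 4, 4, 34/3, 58/3, 1261/30, …
ICs: h(0) = 0, h′(0) = 4.

f: a_k = -2, -2, -6, -10, -22, -42, …
g: a_k = 0, -2, 0, 1/3, 0, -1/60, …
h₀=f·g: eliminate ⇒ L₀, order ≤ 1·2.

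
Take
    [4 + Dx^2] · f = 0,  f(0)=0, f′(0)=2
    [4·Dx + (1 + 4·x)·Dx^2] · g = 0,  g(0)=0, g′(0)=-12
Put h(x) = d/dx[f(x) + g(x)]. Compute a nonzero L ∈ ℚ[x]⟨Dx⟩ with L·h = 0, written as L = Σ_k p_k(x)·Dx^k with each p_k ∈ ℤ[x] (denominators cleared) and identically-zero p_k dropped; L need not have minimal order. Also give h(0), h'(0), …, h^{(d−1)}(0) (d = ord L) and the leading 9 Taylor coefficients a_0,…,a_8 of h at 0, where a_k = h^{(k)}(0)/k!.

f: a_k = 0, 2, 0, -4/3, 0, 4/15, 0, -8/315, 0, …
g: a_k = 0, -12, 24, -64, 192, -3072/5, 2048, -49152/7, 24576, …
L₀ := lclm(L_f,L_g); ord L₀ ≤ 2+2.
Differentiate: ansatz ord ≤ ord L₀ ⇒ L.
L = (400 + 128·x + 256·x^2) + (36 + 176·x + 192·x^2 + 256·x^3)·Dx + (100 + 32·x + 64·x^2)·Dx^2 + (9 + 44·x + 48·x^2 + 64·x^3)·Dx^3  (order 3).
h: a_k = -10, 48, -196, 768, -9212/3, 12288, -2211848/45, 196608, -247726076/315, …
ICs: h(0) = -10, h′(0) = 48, h′′(0) = -392.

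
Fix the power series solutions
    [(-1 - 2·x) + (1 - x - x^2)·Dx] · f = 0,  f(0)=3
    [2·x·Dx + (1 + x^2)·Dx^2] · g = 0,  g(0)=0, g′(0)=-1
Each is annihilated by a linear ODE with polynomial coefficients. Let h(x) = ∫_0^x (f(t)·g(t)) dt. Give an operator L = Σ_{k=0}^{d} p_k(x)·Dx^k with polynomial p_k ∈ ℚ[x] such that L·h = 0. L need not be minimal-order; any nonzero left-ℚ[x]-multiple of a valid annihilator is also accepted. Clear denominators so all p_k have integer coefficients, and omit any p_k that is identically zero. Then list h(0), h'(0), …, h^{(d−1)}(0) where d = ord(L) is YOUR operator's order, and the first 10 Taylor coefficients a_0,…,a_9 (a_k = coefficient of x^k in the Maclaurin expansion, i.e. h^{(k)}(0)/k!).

f: a_k = 3, 3, 6, 9, 15, 24, 39, 63, 102, 165, …
g: a_k = 0, -1, 0, 1/3, 0, -1/5, 0, 1/7, 0, -1/9, …
L₀ := L_f ⊗_s L_g (sym. prod.), ord ≤ 2.
h=∫₀ˣh₀: take L = L₀·Dx.
L = (2 + 2·x + 6·x^2)·Dx + (2 + 2·x + 4·x^2 + 6·x^3)·Dx^2 + (-1 + x + x^3 + x^4)·Dx^3  (order 3).
h: a_k = 0, 0, -3/2, -1, -5/4, -8/5, -34/15, -108/35, -1217/280, -1973/315, …
ICs: h(0) = 0, h′(0) = 0, h′′(0) = -3.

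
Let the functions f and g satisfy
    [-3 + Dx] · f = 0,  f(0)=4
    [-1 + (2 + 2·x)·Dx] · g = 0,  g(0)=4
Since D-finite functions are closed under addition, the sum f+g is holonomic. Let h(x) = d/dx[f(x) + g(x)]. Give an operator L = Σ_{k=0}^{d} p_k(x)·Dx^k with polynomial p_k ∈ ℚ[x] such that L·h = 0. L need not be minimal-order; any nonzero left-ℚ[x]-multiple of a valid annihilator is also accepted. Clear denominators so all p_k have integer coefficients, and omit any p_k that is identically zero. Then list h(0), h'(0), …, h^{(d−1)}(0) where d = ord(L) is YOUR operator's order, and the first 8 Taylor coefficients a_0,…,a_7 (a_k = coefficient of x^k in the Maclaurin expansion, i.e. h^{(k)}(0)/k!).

f: a_k = 4, 12, 18, 18, 27/2, 81/10, 81/20, 243/140, …
g: a_k = 4, 2, -1/2, 1/4, -5/32, 7/64, -21/256, 33/512, …
h₀=f+g: left-lcm gives L₀, ord ≤ 2.
Differentiate: ansatz ord ≤ ord L₀ ⇒ L.
L = (-27 - 18·x) + (-33 - 72·x - 36·x^2)·Dx + (14 + 26·x + 12·x^2)·Dx^2  (order 2).
h: a_k = 14, 35, 219/4, 427/8, 2627/64, 15237/640, 32259/2560, 171609/35840, …
ICs: h(0) = 14, h′(0) = 35.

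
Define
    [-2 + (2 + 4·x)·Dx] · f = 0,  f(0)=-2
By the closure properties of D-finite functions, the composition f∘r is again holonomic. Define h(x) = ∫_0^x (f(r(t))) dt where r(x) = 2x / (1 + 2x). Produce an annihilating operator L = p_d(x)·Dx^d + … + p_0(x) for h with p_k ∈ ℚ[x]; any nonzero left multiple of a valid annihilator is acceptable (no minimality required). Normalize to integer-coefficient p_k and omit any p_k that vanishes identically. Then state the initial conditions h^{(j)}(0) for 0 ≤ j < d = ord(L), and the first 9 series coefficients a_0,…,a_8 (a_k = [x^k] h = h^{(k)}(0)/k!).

L = -2·Dx + (1 + 8·x + 12·x^2)·Dx^2  (order 2).
h: a_k = 0, -2, -2, 4, -10, 148/5, -100, 2616/7, -1506, …
ICs: h(0) = 0, h′(0) = -2.

f: a_k = -2, -2, 1, -1, 5/4, -7/4, 21/8, -33/8, 429/64, …
Change of var in L_f (x↦r) gives L₀.
Integrate: L := L₀·Dx.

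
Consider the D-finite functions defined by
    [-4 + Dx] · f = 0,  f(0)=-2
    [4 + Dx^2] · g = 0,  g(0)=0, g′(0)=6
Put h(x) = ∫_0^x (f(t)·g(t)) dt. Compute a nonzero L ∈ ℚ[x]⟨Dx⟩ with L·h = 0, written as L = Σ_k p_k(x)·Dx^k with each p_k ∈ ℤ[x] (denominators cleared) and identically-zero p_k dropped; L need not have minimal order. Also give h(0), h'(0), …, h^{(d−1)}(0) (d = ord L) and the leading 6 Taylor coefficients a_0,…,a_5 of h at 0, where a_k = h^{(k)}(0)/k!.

L = 20·Dx - 8·Dx^2 + Dx^3  (order 3).
h: a_k = 0, 0, -6, -16, -22, -96/5, …
ICs: h(0) = 0, h′(0) = 0, h′′(0) = -12.

f: a_k = -2, -8, -16, -64/3, -64/3, -256/15, …
g: a_k = 0, 6, 0, -4, 0, 4/5, …
Sym-product of L_f,L_g gives L₀ (≤ ord 2).
h=∫₀ˣh₀: take L = L₀·Dx.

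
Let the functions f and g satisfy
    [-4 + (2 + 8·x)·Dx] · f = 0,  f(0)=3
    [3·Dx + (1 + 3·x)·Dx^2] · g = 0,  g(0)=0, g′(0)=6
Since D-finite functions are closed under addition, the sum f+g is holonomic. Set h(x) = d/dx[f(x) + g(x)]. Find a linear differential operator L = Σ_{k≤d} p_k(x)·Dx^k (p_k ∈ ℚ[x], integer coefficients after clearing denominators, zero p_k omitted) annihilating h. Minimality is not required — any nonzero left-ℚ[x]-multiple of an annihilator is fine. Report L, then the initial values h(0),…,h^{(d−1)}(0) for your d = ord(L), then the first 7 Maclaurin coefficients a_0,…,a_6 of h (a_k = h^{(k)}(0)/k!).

L = 36·x + (6 + 72·x + 180·x^2)·Dx + (1 + 13·x + 54·x^2 + 72·x^3)·Dx^2  (order 2).
h: a_k = 12, -30, 90, -282, 906, -2970, 9918, …
ICs: h(0) = 12, h′(0) = -30.

f: a_k = 3, 6, -6, 12, -30, 84, -252, …
g: a_k = 0, 6, -9, 18, -81/2, 486/5, -243, …
Sum ⇒ L₀ = lclm(L_f,L_g) in ℚ(x)⟨Dx⟩.
h=h₀': d/dx-closure on L₀ ⇒ L.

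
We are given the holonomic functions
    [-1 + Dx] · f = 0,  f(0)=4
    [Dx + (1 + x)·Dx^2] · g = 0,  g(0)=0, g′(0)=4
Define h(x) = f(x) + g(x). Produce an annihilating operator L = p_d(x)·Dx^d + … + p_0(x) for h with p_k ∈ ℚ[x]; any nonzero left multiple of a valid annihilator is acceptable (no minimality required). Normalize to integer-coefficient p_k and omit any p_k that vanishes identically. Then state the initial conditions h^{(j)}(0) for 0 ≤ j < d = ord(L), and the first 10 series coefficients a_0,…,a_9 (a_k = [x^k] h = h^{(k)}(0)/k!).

f: a_k = 4, 4, 2, 2/3, 1/6, 1/30, 1/180, 1/1260, 1/10080, 1/90720, …
g: a_k = 0, 4, -2, 4/3, -1, 4/5, -2/3, 4/7, -1/2, 4/9, …
Sum ⇒ L₀ = lclm(L_f,L_g) in ℚ(x)⟨Dx⟩.
L = (-3 - x)·Dx + (1 - 2·x - x^2)·Dx^2 + (2 + 3·x + x^2)·Dx^3  (order 3).
h: a_k = 4, 8, 0, 2, -5/6, 5/6, -119/180, 103/180, -5039/10080, 40321/90720, …
ICs: h(0) = 4, h′(0) = 8, h′′(0) = 0.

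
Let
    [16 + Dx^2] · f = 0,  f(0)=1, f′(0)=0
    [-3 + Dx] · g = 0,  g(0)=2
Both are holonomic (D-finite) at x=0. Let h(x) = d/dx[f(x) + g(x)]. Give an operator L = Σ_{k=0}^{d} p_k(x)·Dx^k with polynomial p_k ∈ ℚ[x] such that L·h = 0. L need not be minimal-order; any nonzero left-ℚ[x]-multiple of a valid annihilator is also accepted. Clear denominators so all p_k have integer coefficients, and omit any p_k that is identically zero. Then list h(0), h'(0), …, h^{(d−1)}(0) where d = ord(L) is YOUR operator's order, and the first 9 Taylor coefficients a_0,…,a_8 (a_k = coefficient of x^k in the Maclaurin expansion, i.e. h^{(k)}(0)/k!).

f: a_k = 1, 0, -8, 0, 32/3, 0, -256/45, 0, 512/315, …
g: a_k = 2, 6, 9, 9, 27/4, 81/20, 81/40, 243/280, 729/2240, …
f+g: L₀ = lclm(L_f,L_g), ord ≤ 2+1.
h=h₀': d/dx-closure on L₀ ⇒ L.
L = 48 - 16·Dx + 3·Dx^2 - Dx^3  (order 3).
h: a_k = 6, 2, 27, 209/3, 81/4, -1319/60, 243/40, 39329/2520, 2187/2240, …
ICs: h(0) = 6, h′(0) = 2, h′′(0) = 54.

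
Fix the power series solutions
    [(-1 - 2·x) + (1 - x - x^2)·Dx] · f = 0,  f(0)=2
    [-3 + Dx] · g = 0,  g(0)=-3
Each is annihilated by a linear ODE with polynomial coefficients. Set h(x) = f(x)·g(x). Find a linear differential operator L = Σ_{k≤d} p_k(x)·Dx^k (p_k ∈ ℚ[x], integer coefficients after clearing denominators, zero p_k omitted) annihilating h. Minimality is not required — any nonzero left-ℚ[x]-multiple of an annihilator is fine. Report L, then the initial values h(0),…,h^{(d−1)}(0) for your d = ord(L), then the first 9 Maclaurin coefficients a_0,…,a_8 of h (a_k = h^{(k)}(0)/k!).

L = (4 - x - 3·x^2) + (-1 + x + x^2)·Dx  (order 1).
h: a_k = -6, -24, -57, -108, -741/4, -1527/5, -19869/40, -56331/70, -2917443/2240, …
ICs: h(0) = -6.

f: a_k = 2, 2, 4, 6, 10, 16, 26, 42, 68, …
g: a_k = -3, -9, -27/2, -27/2, -81/8, -243/40, -243/80, -729/560, -2187/4480, …
L₀ := L_f ⊗_s L_g (sym. prod.), ord ≤ 1.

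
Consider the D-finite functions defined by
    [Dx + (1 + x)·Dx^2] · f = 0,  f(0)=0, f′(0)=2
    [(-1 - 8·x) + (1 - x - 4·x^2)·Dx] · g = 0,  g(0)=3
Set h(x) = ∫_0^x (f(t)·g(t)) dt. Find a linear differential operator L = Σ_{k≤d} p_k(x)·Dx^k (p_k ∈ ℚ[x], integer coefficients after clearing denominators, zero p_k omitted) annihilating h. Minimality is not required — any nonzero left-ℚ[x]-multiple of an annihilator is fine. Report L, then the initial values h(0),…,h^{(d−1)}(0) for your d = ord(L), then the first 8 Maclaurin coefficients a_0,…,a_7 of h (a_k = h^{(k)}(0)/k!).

L = (9 + 16·x)·Dx + (1 + 19·x + 20·x^2)·Dx^2 + (-1 + 5·x^2 + 4·x^3)·Dx^3  (order 3).
h: a_k = 0, 0, 3, 1, 29/4, 79/10, 1567/60, 3137/70, …
ICs: h(0) = 0, h′(0) = 0, h′′(0) = 6.

f: a_k = 0, 2, -1, 2/3, -1/2, 2/5, -1/3, 2/7, …
g: a_k = 3, 3, 15, 27, 87, 195, 543, 1323, …
f·g: L₀ = L_f ⊗_s L_g, ord ≤ 2·1.
∫: right-multiply L₀ by Dx.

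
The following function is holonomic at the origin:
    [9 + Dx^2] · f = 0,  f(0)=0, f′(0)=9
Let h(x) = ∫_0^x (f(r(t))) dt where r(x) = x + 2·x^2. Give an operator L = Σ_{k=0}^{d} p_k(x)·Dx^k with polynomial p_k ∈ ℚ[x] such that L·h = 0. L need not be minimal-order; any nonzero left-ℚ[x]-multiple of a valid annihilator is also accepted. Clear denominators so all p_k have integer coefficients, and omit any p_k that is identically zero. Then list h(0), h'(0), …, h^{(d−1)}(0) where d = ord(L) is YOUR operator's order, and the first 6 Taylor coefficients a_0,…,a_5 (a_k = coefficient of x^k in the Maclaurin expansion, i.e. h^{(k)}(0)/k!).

f: a_k = 0, 9, 0, -27/2, 0, 243/40, …
L₀ from L_f via x↦r, Dx↦r'^{-1}Dx.
Integrate: L := L₀·Dx.
L = (9 + 108·x + 432·x^2 + 576·x^3)·Dx - 4·Dx^2 + (1 + 4·x)·Dx^3  (order 3).
h: a_k = 0, 0, 9/2, 6, -27/8, -81/5, …
ICs: h(0) = 0, h′(0) = 0, h′′(0) = 9.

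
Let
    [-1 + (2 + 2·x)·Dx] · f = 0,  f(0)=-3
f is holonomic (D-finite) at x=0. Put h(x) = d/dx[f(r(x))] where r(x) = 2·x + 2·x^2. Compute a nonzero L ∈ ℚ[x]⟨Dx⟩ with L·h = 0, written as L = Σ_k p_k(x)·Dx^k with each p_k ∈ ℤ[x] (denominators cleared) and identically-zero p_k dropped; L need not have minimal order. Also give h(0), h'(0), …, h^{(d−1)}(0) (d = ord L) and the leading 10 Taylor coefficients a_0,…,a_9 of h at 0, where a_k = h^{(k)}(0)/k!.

L = 1 + (-1 - 4·x - 6·x^2 - 4·x^3)·Dx  (order 1).
h: a_k = -3, -3, 9/2, -9/2, 15/8, 27/8, -147/16, 183/16, -729/128, -1185/128, …
ICs: h(0) = -3.

f: a_k = -3, -3/2, 3/8, -3/16, 15/128, -21/256, 63/1024, -99/2048, 1287/32768, -2145/65536, …
Substitute x→r, Dx→(1/r')Dx; clear ⇒ L₀.
h=h₀': d/dx-closure on L₀ ⇒ L.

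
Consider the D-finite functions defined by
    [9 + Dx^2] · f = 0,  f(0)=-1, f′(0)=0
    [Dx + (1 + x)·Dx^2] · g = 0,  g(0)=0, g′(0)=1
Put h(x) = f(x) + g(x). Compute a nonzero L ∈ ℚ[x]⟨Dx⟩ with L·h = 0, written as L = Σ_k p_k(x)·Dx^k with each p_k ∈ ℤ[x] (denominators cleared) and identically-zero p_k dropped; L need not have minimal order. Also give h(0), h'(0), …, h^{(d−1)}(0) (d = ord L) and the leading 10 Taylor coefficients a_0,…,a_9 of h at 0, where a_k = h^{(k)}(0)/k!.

L = (135 + 162·x + 81·x^2)·Dx + (99 + 261·x + 243·x^2 + 81·x^3)·Dx^2 + (15 + 18·x + 9·x^2)·Dx^3 + (11 + 29·x + 27·x^2 + 9·x^3)·Dx^4  (order 4).
h: a_k = -1, 1, 4, 1/3, -29/8, 1/5, 203/240, 1/7, -1289/4480, 1/9, …
ICs: h(0) = -1, h′(0) = 1, h′′(0) = 8, h′′′(0) = 2.

f: a_k = -1, 0, 9/2, 0, -27/8, 0, 81/80, 0, -729/4480, 0, …
g: a_k = 0, 1, -1/2, 1/3, -1/4, 1/5, -1/6, 1/7, -1/8, 1/9, …
f+g: L₀ = lclm(L_f,L_g), ord ≤ 2+2.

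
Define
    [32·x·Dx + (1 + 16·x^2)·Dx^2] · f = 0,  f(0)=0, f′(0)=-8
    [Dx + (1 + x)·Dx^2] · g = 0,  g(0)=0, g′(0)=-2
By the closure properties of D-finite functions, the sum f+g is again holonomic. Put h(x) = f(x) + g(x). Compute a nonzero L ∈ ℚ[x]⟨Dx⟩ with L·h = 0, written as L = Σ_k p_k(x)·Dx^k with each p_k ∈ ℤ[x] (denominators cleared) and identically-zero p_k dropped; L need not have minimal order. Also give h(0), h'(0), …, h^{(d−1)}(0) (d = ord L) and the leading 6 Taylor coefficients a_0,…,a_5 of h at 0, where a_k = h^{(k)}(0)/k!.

L = (-32 - 96·x + 1536·x^2 + 512·x^3)·Dx + (-34 - 64·x + 1440·x^2 + 3072·x^3 + 1024·x^4)·Dx^2 + (-1 + 31·x + 32·x^2 + 512·x^3 + 768·x^4 + 256·x^5)·Dx^3  (order 3).
h: a_k = 0, -10, 1, 42, 1/2, -410, …
ICs: h(0) = 0, h′(0) = -10, h′′(0) = 2.

f: a_k = 0, -8, 0, 128/3, 0, -2048/5, …
g: a_k = 0, -2, 1, -2/3, 1/2, -2/5, …
Weyl lclm of L_f,L_g ⇒ L₀ (ord ≤ 4).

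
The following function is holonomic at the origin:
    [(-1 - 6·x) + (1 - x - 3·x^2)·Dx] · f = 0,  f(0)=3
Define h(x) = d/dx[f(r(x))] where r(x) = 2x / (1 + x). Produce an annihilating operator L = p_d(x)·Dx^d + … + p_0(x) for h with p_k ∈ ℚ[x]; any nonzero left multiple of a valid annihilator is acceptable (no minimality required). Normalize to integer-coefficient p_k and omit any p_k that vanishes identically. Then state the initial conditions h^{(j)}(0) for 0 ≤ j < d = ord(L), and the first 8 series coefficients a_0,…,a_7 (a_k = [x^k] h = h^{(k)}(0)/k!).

L = (14 + 78·x + 546·x^2 + 338·x^3) + (-1 - 14·x + 182·x^3 + 169·x^4)·Dx  (order 1).
h: a_k = 6, 84, 234, 2184, 5070, 42588, 92274, 738192, …
ICs: h(0) = 6.

f: a_k = 3, 3, 12, 21, 57, 120, 291, 651, …
Substitute x→r, Dx→(1/r')Dx; clear ⇒ L₀.
Differentiate: ansatz ord ≤ ord L₀ ⇒ L.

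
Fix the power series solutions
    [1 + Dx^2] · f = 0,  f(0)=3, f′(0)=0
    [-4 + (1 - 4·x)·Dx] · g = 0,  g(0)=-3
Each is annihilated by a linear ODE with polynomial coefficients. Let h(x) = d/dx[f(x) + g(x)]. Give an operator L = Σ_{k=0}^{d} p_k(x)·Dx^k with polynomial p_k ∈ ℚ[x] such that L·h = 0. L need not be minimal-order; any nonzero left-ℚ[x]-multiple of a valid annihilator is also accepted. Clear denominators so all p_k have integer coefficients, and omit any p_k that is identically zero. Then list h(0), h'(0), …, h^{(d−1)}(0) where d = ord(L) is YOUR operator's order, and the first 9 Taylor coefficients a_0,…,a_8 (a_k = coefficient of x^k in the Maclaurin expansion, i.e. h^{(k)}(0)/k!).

f: a_k = 3, 0, -3/2, 0, 1/8, 0, -1/240, 0, 1/13440, …
g: a_k = -3, -12, -48, -192, -768, -3072, -12288, -49152, -196608, …
Sum ⇒ L₀ = lclm(L_f,L_g) in ℚ(x)⟨Dx⟩.
h₀' ⇒ L via d/dx closure of L₀.
L = (1544 - 64·x + 128·x^2) + (-97 + 396·x - 48·x^2 + 64·x^3)·Dx + (1544 - 64·x + 128·x^2)·Dx^2 + (-97 + 396·x - 48·x^2 + 64·x^3)·Dx^3  (order 3).
h: a_k = -12, -99, -576, -6143/2, -15360, -2949121/40, -344064, -2642411519/1680, -7077888, …
ICs: h(0) = -12, h′(0) = -99, h′′(0) = -1152.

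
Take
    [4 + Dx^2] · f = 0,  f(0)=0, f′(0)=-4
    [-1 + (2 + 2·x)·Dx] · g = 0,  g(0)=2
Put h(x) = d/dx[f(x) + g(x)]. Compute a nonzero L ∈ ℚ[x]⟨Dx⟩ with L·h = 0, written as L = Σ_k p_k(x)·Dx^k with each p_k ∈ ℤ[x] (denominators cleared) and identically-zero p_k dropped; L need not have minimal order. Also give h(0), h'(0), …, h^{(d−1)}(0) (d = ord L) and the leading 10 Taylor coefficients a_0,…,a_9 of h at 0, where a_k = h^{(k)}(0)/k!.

L = (-124 - 128·x - 64·x^2) + (-152 - 408·x - 384·x^2 - 128·x^3)·Dx + (-31 - 32·x - 16·x^2)·Dx^2 + (-38 - 102·x - 96·x^2 - 32·x^3)·Dx^3  (order 3).
h: a_k = -3, -1/2, 67/8, -5/16, -919/384, -63/256, 26779/46080, -429/2048, 1764881/10321920, -12155/65536, …
ICs: h(0) = -3, h′(0) = -1/2, h′′(0) = 67/4.

f: a_k = 0, -4, 0, 8/3, 0, -8/15, 0, 16/315, 0, -8/2835, …
g: a_k = 2, 1, -1/4, 1/8, -5/64, 7/128, -21/512, 33/1024, -429/16384, 715/32768, …
Sum ⇒ L₀ = lclm(L_f,L_g) in ℚ(x)⟨Dx⟩.
h=h₀': d/dx-closure on L₀ ⇒ L.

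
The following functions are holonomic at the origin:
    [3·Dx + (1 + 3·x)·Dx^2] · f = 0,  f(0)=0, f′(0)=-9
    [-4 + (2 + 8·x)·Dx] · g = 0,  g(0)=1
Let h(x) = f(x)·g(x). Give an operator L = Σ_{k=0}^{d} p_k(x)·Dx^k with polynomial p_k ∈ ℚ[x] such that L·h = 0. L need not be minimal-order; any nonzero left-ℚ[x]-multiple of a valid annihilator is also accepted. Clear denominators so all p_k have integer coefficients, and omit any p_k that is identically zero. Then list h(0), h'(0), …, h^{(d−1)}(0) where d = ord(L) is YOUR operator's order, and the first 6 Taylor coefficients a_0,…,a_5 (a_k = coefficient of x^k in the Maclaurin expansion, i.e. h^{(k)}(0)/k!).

f: a_k = 0, -9, 27/2, -27, 243/4, -729/5, …
g: a_k = 1, 2, -2, 4, -10, 28, …
L₀ := L_f ⊗_s L_g (sym. prod.), ord ≤ 2.
L = (6 + 12·x) + (-1 - 4·x)·Dx + (1 + 11·x + 40·x^2 + 48·x^3)·Dx^2  (order 2).
h: a_k = 0, -9, -9/2, 18, -225/4, 1737/10, …
ICs: h(0) = 0, h′(0) = -9.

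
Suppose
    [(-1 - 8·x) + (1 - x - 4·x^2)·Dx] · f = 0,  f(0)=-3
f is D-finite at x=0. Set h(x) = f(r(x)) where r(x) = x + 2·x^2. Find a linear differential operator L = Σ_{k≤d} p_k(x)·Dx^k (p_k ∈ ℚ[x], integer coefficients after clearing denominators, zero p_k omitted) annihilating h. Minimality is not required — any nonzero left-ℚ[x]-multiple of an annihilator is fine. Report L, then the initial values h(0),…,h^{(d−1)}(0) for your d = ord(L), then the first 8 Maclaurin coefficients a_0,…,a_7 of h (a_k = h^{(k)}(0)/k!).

f: a_k = -3, -3, -15, -27, -87, -195, -543, -1323, …
f∘r: x↦r, Dx↦Dx/r' in L_f ⇒ L₀.
L = (1 + 12·x + 48·x^2 + 64·x^3) + (-1 + x + 6·x^2 + 16·x^3 + 16·x^4)·Dx  (order 1).
h: a_k = -3, -3, -21, -87, -309, -1215, -4797, -18423, …
ICs: h(0) = -3.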